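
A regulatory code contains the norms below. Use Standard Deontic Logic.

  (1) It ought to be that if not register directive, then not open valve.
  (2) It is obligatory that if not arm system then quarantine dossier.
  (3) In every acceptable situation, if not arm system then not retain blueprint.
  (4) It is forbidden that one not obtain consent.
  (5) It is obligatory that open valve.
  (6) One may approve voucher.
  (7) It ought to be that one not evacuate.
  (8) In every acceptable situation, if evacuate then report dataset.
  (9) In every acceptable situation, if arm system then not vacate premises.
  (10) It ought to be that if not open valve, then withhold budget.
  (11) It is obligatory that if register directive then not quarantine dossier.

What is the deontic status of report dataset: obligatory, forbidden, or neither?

Premise 8 is O(evacuate → report_dataset), but O(evacuate) is not derivable from the premises, so it does not yield O(report_dataset).
No premise or chain of K-axiom applications forces O(report_dataset), and none forces O(¬report_dataset). So report_dataset is neither obligatory nor forbidden under these norms.

Neither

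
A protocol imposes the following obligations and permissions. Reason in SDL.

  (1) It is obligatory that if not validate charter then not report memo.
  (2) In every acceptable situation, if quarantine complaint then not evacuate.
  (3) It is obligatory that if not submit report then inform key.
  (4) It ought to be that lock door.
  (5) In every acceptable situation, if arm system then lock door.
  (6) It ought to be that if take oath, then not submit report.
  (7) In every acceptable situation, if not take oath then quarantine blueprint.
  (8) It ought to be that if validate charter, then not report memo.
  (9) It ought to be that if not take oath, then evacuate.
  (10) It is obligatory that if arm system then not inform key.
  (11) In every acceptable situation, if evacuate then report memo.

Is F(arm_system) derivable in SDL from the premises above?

Premises 8 and 1 are O(validate_charter → ¬report_memo) and O(¬validate_charter → ¬report_memo); every ideal world satisfies validate_charter or ¬validate_charter, so in either case ¬report_memo holds — hence O(¬report_memo).
The contrapositive of premise 11 (O(evacuate → report_memo)) is O(¬report_memo → ¬evacuate), and O(¬report_memo) is already established, so O(¬evacuate).
The contrapositive of premise 9 (O(¬take_oath → evacuate)) is O(¬evacuate → take_oath), and O(¬evacuate) is already established, so O(take_oath).
From O(take_oath) and premise 6, O(take_oath → ¬submit_report), we obtain O(¬submit_report).
Premise 3 is O(¬submit_report → inform_key); since O(¬submit_report), deontic closure gives O(inform_key).
Premise 10 is O(arm_system → ¬inform_key); contrapositively O(inform_key → ¬arm_system). Since O(inform_key) holds, K gives O(¬arm_system).
Premises 2, 4, 5, 7 do not contribute to this derivation.
So O(¬arm_system) holds, i.e. F(arm_system). The claim follows.

Yes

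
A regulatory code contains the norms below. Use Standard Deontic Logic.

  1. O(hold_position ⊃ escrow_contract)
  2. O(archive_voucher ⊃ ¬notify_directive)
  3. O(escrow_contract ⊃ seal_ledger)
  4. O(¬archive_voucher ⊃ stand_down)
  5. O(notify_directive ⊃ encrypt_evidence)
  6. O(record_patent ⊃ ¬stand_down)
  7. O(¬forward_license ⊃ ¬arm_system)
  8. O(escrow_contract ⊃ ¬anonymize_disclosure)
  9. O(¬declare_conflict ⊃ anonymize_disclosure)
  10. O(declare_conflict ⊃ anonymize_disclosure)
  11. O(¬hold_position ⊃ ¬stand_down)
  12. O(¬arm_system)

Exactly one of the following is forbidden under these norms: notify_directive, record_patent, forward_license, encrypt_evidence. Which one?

Premises 10 and 9 cover both cases: O(declare_conflict ⊃ anonymize_disclosure) and O(¬declare_conflict ⊃ anonymize_disclosure). Since declare_conflict ∨ ¬declare_conflict is a tautology, O(anonymize_disclosure) follows.
The contrapositive of premise 8 (O(escrow_contract ⊃ ¬anonymize_disclosure)) is O(anonymize_disclosure ⊃ ¬escrow_contract), and O(anonymize_disclosure) is already established, so O(¬escrow_contract).
Premise 1, O(hold_position ⊃ escrow_contract), contraposes to O(¬escrow_contract ⊃ ¬hold_position); with O(¬escrow_contract) we get O(¬hold_position).
Premise 11 is O(¬hold_position ⊃ ¬stand_down); since O(¬hold_position), deontic closure gives O(¬stand_down).
Premise 4 is O(¬archive_voucher ⊃ stand_down); contrapositively O(¬stand_down ⊃ archive_voucher). Since O(¬stand_down) holds, K gives O(archive_voucher).
Premise 2 is O(archive_voucher ⊃ ¬notify_directive); since O(archive_voucher), deontic closure gives O(¬notify_directive).
So O(¬notify_directive) holds, i.e. notify_directive is forbidden. None of the other listed options is forbidden under the premises.

notify_directive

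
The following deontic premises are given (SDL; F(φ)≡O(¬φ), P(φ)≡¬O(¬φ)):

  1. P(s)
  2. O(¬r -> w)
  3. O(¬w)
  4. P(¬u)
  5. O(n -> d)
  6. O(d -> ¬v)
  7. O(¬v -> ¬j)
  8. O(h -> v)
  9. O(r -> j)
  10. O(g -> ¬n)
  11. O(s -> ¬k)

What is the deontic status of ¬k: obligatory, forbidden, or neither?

Neither

Premise 11 is O(s -> ¬k), but O(s) is not derivable from the premises (the permission P(s) asserts only ¬O(¬s), not O(s)), so it does not yield O(¬k).
No premise or chain of K-axiom applications forces O(¬k), and none forces O(k). So ¬k is neither obligatory nor forbidden under these norms.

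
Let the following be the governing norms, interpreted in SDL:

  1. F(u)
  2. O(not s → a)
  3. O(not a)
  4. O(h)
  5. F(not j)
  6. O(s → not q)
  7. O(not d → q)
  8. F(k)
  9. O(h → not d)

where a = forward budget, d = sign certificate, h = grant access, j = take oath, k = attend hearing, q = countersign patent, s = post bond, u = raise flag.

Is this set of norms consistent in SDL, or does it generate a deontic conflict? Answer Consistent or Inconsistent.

From premise 3 we have O(not a).
Premise 2 is O(not s → a); contrapositively O(not a → s). Since O(not a) holds, K gives O(s).
Applying K to premise 6 (O(s → not q)) and O(s) yields O(not q).
The contrapositive of premise 7 (O(not d → q)) is O(not q → d), and O(not q) is already established, so O(d).
The contrapositive of premise 9 (O(h → not d)) is O(d → not h), and O(d) is already established, so O(not h).
But premise 4 directly asserts O(h).
We now have both O(not h) and O(h) — h is simultaneously obligatory and forbidden, violating the D-axiom.

Inconsistent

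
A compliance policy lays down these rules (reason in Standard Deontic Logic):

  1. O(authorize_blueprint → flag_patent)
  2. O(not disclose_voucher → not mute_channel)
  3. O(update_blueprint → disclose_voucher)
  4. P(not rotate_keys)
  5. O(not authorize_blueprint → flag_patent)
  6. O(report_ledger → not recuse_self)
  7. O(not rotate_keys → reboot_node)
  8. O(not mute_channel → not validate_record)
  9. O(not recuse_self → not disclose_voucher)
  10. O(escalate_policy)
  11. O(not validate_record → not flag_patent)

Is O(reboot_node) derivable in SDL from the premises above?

No

Premise 7 is O(not rotate_keys → reboot_node), but O(not rotate_keys) is not derivable from the premises (the permission P(not rotate_keys) asserts only not O(rotate_keys), not O(not rotate_keys)), so it does not yield O(reboot_node).
No other premise forces O(reboot_node). An ideal world satisfying every premise can still have reboot_node false, so O(reboot_node) is not derivable.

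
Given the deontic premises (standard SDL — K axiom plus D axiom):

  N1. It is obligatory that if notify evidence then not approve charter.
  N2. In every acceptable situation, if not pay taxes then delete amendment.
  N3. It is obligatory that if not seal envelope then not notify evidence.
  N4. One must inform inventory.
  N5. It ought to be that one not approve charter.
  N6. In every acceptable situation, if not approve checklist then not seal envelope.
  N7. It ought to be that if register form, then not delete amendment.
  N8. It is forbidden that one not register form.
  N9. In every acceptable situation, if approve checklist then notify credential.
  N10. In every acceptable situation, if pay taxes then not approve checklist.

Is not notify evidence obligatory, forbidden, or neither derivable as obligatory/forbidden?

Premise 8, F(¬register_form), is equivalent to O(register_form).
With premise 7, O(register_form → ¬delete_amendment), the K-axiom yields O(¬delete_amendment).
Premise 2 is O(¬pay_taxes → delete_amendment); contrapositively O(¬delete_amendment → pay_taxes). Since O(¬delete_amendment) holds, K gives O(pay_taxes).
With premise 10, O(pay_taxes → ¬approve_checklist), the K-axiom yields O(¬approve_checklist).
Applying K to premise 6 (O(¬approve_checklist → ¬seal_envelope)) and O(¬approve_checklist) yields O(¬seal_envelope).
From O(¬seal_envelope) and premise 3, O(¬seal_envelope → ¬notify_evidence), we obtain O(¬notify_evidence).
Premises 1, 4, 5, 9 do not contribute to this derivation.
Hence ¬notify_evidence is obligatory.

Obligatory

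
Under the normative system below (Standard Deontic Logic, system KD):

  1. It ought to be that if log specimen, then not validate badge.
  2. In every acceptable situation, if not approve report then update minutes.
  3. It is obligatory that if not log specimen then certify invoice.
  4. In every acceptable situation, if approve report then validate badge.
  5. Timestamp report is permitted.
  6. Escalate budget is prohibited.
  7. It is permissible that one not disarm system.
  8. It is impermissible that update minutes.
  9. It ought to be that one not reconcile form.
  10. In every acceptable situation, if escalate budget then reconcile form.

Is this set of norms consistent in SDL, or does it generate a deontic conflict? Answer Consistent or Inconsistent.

Premise 10 is O(escalate_budget → reconcile_form), but O(escalate_budget) is not derivable from the premises, so it does not yield O(reconcile_form).
So O(reconcile_form) is not derivable, and the apparent clash with O(¬reconcile_form) does not arise.
A world satisfying every obligation exists (e.g. approve_report=true, certify_invoice=true, disarm_system=false, escalate_budget=false, log_specimen=false, reconcile_form=false, timestamp_report=false, update_minutes=false, validate_badge=true); no atom is both obligatory and forbidden, so the set is consistent.

Consistent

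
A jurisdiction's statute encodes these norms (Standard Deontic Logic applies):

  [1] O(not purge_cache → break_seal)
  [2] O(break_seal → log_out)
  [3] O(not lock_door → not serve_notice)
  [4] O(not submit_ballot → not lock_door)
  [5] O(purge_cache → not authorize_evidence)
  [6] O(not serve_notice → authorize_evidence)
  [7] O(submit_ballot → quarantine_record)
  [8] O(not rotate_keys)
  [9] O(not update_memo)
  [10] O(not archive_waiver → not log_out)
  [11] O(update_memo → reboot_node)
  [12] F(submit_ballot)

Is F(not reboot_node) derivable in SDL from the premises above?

No

Premise 11 is O(update_memo → reboot_node), but O(update_memo) is not derivable from the premises, so it does not yield O(reboot_node).
No other premise forces O(reboot_node). An ideal world satisfying every premise can still have not reboot_node true, so F(not reboot_node) is not derivable.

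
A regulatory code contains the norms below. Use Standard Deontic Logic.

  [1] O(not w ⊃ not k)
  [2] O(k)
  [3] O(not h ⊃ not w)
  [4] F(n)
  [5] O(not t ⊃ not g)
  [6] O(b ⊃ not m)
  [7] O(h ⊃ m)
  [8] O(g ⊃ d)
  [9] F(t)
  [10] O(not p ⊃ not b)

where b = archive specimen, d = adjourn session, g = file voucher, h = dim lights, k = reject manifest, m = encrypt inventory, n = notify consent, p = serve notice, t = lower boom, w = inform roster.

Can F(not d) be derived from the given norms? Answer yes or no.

Premise 8 is O(g ⊃ d), but O(g) is not derivable from the premises, so it does not yield O(d).
No other premise forces O(d). An ideal world satisfying every premise can still have not d true, so F(not d) is not derivable.

No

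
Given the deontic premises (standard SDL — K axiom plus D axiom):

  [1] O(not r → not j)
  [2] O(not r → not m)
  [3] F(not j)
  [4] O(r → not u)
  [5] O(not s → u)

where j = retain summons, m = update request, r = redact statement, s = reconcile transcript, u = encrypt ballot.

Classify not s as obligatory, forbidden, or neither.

Forbidden

Premise 3, F(not j), is equivalent to O(j).
Premise 1 is O(not r → not j); contrapositively O(j → r). Since O(j) holds, K gives O(r).
Applying K to premise 4 (O(r → not u)) and O(r) yields O(not u).
The contrapositive of premise 5 (O(not s → u)) is O(not u → s), and O(not u) is already established, so O(s).
Premise 2 does not contribute to this derivation.
Thus O(s), which is F(not s): not s is forbidden.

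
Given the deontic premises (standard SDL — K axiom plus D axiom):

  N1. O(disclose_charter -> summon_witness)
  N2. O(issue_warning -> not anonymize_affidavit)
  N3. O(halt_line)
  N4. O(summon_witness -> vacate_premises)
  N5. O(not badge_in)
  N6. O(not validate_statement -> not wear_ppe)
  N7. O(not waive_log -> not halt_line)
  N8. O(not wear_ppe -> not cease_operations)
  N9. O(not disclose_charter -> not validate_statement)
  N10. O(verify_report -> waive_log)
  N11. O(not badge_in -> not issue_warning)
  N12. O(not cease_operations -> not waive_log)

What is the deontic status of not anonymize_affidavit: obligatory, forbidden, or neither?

Premise 2 is O(issue_warning -> not anonymize_affidavit), but O(issue_warning) is not derivable from the premises, so it does not yield O(not anonymize_affidavit).
No premise or chain of K-axiom applications forces O(not anonymize_affidavit), and none forces O(anonymize_affidavit). So not anonymize_affidavit is neither obligatory nor forbidden under these norms.

Neither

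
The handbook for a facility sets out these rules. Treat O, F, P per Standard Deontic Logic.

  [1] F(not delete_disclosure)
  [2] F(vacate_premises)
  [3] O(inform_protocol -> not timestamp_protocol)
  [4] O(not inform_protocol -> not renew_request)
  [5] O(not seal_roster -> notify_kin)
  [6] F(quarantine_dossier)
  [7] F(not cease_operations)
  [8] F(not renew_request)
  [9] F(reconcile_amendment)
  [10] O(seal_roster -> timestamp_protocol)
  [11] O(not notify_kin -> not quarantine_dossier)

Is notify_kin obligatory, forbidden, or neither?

Obligatory

Premise 8, F(not renew_request), is equivalent to O(renew_request).
The contrapositive of premise 4 (O(not inform_protocol -> not renew_request)) is O(renew_request -> inform_protocol), and O(renew_request) is already established, so O(inform_protocol).
With premise 3, O(inform_protocol -> not timestamp_protocol), the K-axiom yields O(not timestamp_protocol).
Premise 10 is O(seal_roster -> timestamp_protocol); contrapositively O(not timestamp_protocol -> not seal_roster). Since O(not timestamp_protocol) holds, K gives O(not seal_roster).
Premise 5 is O(not seal_roster -> notify_kin); since O(not seal_roster), deontic closure gives O(notify_kin).
Premises 1, 2, 6, 7, 9, 11 do not contribute to this derivation.
Hence notify_kin is obligatory.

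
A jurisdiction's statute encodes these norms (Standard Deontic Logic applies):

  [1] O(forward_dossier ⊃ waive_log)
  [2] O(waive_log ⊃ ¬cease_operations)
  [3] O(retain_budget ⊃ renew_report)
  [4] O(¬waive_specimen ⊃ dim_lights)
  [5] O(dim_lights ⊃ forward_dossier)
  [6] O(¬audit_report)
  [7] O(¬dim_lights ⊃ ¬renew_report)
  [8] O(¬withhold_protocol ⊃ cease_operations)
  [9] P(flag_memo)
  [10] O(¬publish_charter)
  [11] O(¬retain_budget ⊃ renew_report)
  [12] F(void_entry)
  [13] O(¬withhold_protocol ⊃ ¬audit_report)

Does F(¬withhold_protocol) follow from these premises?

Premises 3 and 11 cover both cases: O(retain_budget ⊃ renew_report) and O(¬retain_budget ⊃ renew_report). Since retain_budget ∨ ¬retain_budget is a tautology, O(renew_report) follows.
Premise 7, O(¬dim_lights ⊃ ¬renew_report), contraposes to O(renew_report ⊃ dim_lights); with O(renew_report) we get O(dim_lights).
Applying K to premise 5 (O(dim_lights ⊃ forward_dossier)) and O(dim_lights) yields O(forward_dossier).
With premise 1, O(forward_dossier ⊃ waive_log), the K-axiom yields O(waive_log).
Premise 2 is O(waive_log ⊃ ¬cease_operations); since O(waive_log), deontic closure gives O(¬cease_operations).
Premise 8, O(¬withhold_protocol ⊃ cease_operations), contraposes to O(¬cease_operations ⊃ withhold_protocol); with O(¬cease_operations) we get O(withhold_protocol).
Premises 4, 6, 9, 10, 12, 13 do not contribute to this derivation.
So O(withhold_protocol) holds, i.e. F(¬withhold_protocol). The claim follows.

Yes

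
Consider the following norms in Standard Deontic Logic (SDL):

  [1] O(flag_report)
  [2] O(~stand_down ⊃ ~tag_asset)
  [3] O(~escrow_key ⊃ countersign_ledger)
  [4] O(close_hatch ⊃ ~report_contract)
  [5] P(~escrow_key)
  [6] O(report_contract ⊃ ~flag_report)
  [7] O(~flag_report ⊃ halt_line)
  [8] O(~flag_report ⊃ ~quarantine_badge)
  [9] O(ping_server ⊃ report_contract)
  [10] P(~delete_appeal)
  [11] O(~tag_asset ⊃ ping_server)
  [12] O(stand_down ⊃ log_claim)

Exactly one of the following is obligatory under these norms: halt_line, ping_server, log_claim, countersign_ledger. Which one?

log_claim

Premise 1 gives O(flag_report).
Premise 6, O(report_contract ⊃ ~flag_report), contraposes to O(flag_report ⊃ ~report_contract); with O(flag_report) we get O(~report_contract).
Premise 9 is O(ping_server ⊃ report_contract); contrapositively O(~report_contract ⊃ ~ping_server). Since O(~report_contract) holds, K gives O(~ping_server).
The contrapositive of premise 11 (O(~tag_asset ⊃ ping_server)) is O(~ping_server ⊃ tag_asset), and O(~ping_server) is already established, so O(tag_asset).
Premise 2 is O(~stand_down ⊃ ~tag_asset); contrapositively O(tag_asset ⊃ stand_down). Since O(tag_asset) holds, K gives O(stand_down).
Applying K to premise 12 (O(stand_down ⊃ log_claim)) and O(stand_down) yields O(log_claim).
So O(log_claim) holds — log_claim is obligatory. None of the other listed options is made obligatory by any chain of premises.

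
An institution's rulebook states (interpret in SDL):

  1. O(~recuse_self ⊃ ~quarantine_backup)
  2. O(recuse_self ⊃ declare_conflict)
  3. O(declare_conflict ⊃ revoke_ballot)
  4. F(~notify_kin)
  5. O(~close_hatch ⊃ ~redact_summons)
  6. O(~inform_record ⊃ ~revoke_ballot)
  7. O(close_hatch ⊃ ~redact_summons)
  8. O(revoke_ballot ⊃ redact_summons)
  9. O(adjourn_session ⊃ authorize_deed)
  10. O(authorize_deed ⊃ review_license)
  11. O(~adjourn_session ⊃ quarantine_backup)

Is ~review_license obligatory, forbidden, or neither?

By case analysis on ~close_hatch: premise 5 gives O(~close_hatch ⊃ ~redact_summons) and premise 7 gives O(close_hatch ⊃ ~redact_summons), so O(~redact_summons) either way.
Premise 8, O(revoke_ballot ⊃ redact_summons), contraposes to O(~redact_summons ⊃ ~revoke_ballot); with O(~redact_summons) we get O(~revoke_ballot).
The contrapositive of premise 3 (O(declare_conflict ⊃ revoke_ballot)) is O(~revoke_ballot ⊃ ~declare_conflict), and O(~revoke_ballot) is already established, so O(~declare_conflict).
The contrapositive of premise 2 (O(recuse_self ⊃ declare_conflict)) is O(~declare_conflict ⊃ ~recuse_self), and O(~declare_conflict) is already established, so O(~recuse_self).
From O(~recuse_self) and premise 1, O(~recuse_self ⊃ ~quarantine_backup), we obtain O(~quarantine_backup).
Premise 11 is O(~adjourn_session ⊃ quarantine_backup); contrapositively O(~quarantine_backup ⊃ adjourn_session). Since O(~quarantine_backup) holds, K gives O(adjourn_session).
With premise 9, O(adjourn_session ⊃ authorize_deed), the K-axiom yields O(authorize_deed).
Applying K to premise 10 (O(authorize_deed ⊃ review_license)) and O(authorize_deed) yields O(review_license).
Premises 4, 6 do not contribute to this derivation.
Thus O(review_license), which is F(~review_license): ~review_license is forbidden.

Forbidden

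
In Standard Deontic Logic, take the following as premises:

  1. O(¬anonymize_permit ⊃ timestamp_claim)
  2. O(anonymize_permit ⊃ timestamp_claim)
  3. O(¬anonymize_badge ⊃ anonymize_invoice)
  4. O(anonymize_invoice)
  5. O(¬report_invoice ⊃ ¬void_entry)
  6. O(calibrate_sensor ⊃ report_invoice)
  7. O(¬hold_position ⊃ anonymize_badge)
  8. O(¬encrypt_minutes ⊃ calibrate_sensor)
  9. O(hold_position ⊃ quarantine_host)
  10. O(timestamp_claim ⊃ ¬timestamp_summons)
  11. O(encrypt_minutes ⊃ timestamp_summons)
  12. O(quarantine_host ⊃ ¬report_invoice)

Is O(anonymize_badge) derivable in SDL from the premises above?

Premises 1 and 2 are O(¬anonymize_permit ⊃ timestamp_claim) and O(anonymize_permit ⊃ timestamp_claim); every ideal world satisfies ¬anonymize_permit or anonymize_permit, so in either case timestamp_claim holds — hence O(timestamp_claim).
From O(timestamp_claim) and premise 10, O(timestamp_claim ⊃ ¬timestamp_summons), we obtain O(¬timestamp_summons).
Premise 11 is O(encrypt_minutes ⊃ timestamp_summons); contrapositively O(¬timestamp_summons ⊃ ¬encrypt_minutes). Since O(¬timestamp_summons) holds, K gives O(¬encrypt_minutes).
Premise 8 is O(¬encrypt_minutes ⊃ calibrate_sensor); since O(¬encrypt_minutes), deontic closure gives O(calibrate_sensor).
From O(calibrate_sensor) and premise 6, O(calibrate_sensor ⊃ report_invoice), we obtain O(report_invoice).
Premise 12 is O(quarantine_host ⊃ ¬report_invoice); contrapositively O(report_invoice ⊃ ¬quarantine_host). Since O(report_invoice) holds, K gives O(¬quarantine_host).
Premise 9, O(hold_position ⊃ quarantine_host), contraposes to O(¬quarantine_host ⊃ ¬hold_position); with O(¬quarantine_host) we get O(¬hold_position).
From O(¬hold_position) and premise 7, O(¬hold_position ⊃ anonymize_badge), we obtain O(anonymize_badge).
Premises 3, 4, 5 do not contribute to this derivation.
So O(anonymize_badge) follows.

Yes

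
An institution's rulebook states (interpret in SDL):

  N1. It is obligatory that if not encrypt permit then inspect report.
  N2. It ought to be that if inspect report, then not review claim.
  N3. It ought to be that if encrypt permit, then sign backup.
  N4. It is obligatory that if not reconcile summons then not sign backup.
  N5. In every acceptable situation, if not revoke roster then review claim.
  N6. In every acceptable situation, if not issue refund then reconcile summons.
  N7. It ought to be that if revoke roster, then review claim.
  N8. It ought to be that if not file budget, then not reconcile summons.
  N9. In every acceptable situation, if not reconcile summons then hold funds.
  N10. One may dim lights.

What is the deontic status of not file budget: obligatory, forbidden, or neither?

Premises 7 and 5 are O(revoke_roster → review_claim) and O(¬revoke_roster → review_claim); every ideal world satisfies revoke_roster or ¬revoke_roster, so in either case review_claim holds — hence O(review_claim).
Premise 2, O(inspect_report → ¬review_claim), contraposes to O(review_claim → ¬inspect_report); with O(review_claim) we get O(¬inspect_report).
The contrapositive of premise 1 (O(¬encrypt_permit → inspect_report)) is O(¬inspect_report → encrypt_permit), and O(¬inspect_report) is already established, so O(encrypt_permit).
With premise 3, O(encrypt_permit → sign_backup), the K-axiom yields O(sign_backup).
The contrapositive of premise 4 (O(¬reconcile_summons → ¬sign_backup)) is O(sign_backup → reconcile_summons), and O(sign_backup) is already established, so O(reconcile_summons).
Premise 8, O(¬file_budget → ¬reconcile_summons), contraposes to O(reconcile_summons → file_budget); with O(reconcile_summons) we get O(file_budget).
Premises 6, 9, 10 do not contribute to this derivation.
Thus O(file_budget), which is F(¬file_budget): ¬file_budget is forbidden.

Forbidden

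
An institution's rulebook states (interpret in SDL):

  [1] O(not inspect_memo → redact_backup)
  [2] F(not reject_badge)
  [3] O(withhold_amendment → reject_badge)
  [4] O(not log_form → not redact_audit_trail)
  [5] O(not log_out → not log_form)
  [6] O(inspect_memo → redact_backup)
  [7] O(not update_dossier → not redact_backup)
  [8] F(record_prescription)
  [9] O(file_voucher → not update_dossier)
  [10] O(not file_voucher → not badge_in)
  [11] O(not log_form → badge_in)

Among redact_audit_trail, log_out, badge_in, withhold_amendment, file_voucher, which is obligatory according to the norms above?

By case analysis on inspect_memo: premise 6 gives O(inspect_memo → redact_backup) and premise 1 gives O(not inspect_memo → redact_backup), so O(redact_backup) either way.
The contrapositive of premise 7 (O(not update_dossier → not redact_backup)) is O(redact_backup → update_dossier), and O(redact_backup) is already established, so O(update_dossier).
The contrapositive of premise 9 (O(file_voucher → not update_dossier)) is O(update_dossier → not file_voucher), and O(update_dossier) is already established, so O(not file_voucher).
Applying K to premise 10 (O(not file_voucher → not badge_in)) and O(not file_voucher) yields O(not badge_in).
Premise 11, O(not log_form → badge_in), contraposes to O(not badge_in → log_form); with O(not badge_in) we get O(log_form).
The contrapositive of premise 5 (O(not log_out → not log_form)) is O(log_form → log_out), and O(log_form) is already established, so O(log_out).
So O(log_out) holds — log_out is obligatory. None of the other listed options is made obligatory by any chain of premises.

log_out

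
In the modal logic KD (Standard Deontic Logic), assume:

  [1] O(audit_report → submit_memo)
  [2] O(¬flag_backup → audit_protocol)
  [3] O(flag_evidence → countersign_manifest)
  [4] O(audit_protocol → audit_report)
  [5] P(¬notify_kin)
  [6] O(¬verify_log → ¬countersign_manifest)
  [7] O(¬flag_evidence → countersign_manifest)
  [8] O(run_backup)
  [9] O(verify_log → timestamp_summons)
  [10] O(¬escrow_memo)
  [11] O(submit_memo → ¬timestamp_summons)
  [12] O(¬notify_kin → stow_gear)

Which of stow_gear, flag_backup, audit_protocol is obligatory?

flag_backup

Premises 7 and 3 cover both cases: O(¬flag_evidence → countersign_manifest) and O(flag_evidence → countersign_manifest). Since ¬flag_evidence ∨ flag_evidence is a tautology, O(countersign_manifest) follows.
The contrapositive of premise 6 (O(¬verify_log → ¬countersign_manifest)) is O(countersign_manifest → verify_log), and O(countersign_manifest) is already established, so O(verify_log).
From O(verify_log) and premise 9, O(verify_log → timestamp_summons), we obtain O(timestamp_summons).
The contrapositive of premise 11 (O(submit_memo → ¬timestamp_summons)) is O(timestamp_summons → ¬submit_memo), and O(timestamp_summons) is already established, so O(¬submit_memo).
The contrapositive of premise 1 (O(audit_report → submit_memo)) is O(¬submit_memo → ¬audit_report), and O(¬submit_memo) is already established, so O(¬audit_report).
Premise 4 is O(audit_protocol → audit_report); contrapositively O(¬audit_report → ¬audit_protocol). Since O(¬audit_report) holds, K gives O(¬audit_protocol).
Premise 2 is O(¬flag_backup → audit_protocol); contrapositively O(¬audit_protocol → flag_backup). Since O(¬audit_protocol) holds, K gives O(flag_backup).
So O(flag_backup) holds — flag_backup is obligatory. None of the other listed options is made obligatory by any chain of premises.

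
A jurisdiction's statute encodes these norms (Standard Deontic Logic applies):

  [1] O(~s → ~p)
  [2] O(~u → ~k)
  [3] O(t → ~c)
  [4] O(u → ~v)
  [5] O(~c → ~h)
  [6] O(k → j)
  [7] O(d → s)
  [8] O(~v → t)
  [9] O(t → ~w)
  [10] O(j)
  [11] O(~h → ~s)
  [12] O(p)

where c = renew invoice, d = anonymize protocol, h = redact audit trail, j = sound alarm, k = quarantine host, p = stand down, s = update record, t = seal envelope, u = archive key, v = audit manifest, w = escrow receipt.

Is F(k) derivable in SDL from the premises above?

Premise 12 states O(p) outright.
The contrapositive of premise 1 (O(~s → ~p)) is O(p → s), and O(p) is already established, so O(s).
The contrapositive of premise 11 (O(~h → ~s)) is O(s → h), and O(s) is already established, so O(h).
Premise 5 is O(~c → ~h); contrapositively O(h → c). Since O(h) holds, K gives O(c).
Premise 3 is O(t → ~c); contrapositively O(c → ~t). Since O(c) holds, K gives O(~t).
Premise 8, O(~v → t), contraposes to O(~t → v); with O(~t) we get O(v).
The contrapositive of premise 4 (O(u → ~v)) is O(v → ~u), and O(v) is already established, so O(~u).
Applying K to premise 2 (O(~u → ~k)) and O(~u) yields O(~k).
Premises 6, 7, 9, 10 do not contribute to this derivation.
So O(~k) holds, i.e. F(k). The claim follows.

Yes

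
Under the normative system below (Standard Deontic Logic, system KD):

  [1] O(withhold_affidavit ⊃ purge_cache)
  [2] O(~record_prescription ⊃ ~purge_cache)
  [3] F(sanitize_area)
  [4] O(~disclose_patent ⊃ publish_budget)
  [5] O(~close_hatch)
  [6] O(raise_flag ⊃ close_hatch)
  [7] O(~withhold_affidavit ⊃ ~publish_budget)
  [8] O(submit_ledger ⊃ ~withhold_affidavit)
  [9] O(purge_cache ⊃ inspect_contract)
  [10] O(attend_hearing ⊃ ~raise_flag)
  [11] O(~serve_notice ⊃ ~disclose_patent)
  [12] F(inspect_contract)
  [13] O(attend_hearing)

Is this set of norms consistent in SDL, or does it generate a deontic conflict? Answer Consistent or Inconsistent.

Premise 6 is O(raise_flag ⊃ close_hatch), but O(raise_flag) is not derivable from the premises, so it does not yield O(close_hatch).
So O(close_hatch) is not derivable, and the apparent clash with O(~close_hatch) does not arise.
A world satisfying every obligation exists (e.g. attend_hearing=true, close_hatch=false, disclose_patent=true, inspect_contract=false, publish_budget=false, purge_cache=false, raise_flag=false, record_prescription=false, sanitize_area=false, serve_notice=true, submit_ledger=false, withhold_affidavit=false); no atom is both obligatory and forbidden, so the set is consistent.

Consistent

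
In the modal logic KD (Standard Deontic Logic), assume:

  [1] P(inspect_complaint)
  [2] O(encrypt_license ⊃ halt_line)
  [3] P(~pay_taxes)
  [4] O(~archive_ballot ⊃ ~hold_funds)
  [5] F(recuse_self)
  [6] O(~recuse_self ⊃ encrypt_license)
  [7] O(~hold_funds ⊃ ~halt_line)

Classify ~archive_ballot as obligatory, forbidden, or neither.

Premise 5, F(recuse_self), is equivalent to O(~recuse_self).
Applying K to premise 6 (O(~recuse_self ⊃ encrypt_license)) and O(~recuse_self) yields O(encrypt_license).
Premise 2 is O(encrypt_license ⊃ halt_line); since O(encrypt_license), deontic closure gives O(halt_line).
The contrapositive of premise 7 (O(~hold_funds ⊃ ~halt_line)) is O(halt_line ⊃ hold_funds), and O(halt_line) is already established, so O(hold_funds).
Premise 4 is O(~archive_ballot ⊃ ~hold_funds); contrapositively O(hold_funds ⊃ archive_ballot). Since O(hold_funds) holds, K gives O(archive_ballot).
Premises 1, 3 do not contribute to this derivation.
Thus O(archive_ballot), which is F(~archive_ballot): ~archive_ballot is forbidden.

Forbidden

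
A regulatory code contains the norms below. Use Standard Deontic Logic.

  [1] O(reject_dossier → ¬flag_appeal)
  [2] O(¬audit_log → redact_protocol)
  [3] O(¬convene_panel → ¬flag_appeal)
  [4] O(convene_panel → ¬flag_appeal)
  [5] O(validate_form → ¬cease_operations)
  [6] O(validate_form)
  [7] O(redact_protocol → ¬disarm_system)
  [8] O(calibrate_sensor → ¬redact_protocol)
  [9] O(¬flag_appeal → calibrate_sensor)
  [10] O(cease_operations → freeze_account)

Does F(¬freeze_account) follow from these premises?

Premise 10 is O(cease_operations → freeze_account), but O(cease_operations) is not derivable from the premises, so it does not yield O(freeze_account).
No other premise forces O(freeze_account). An ideal world satisfying every premise can still have ¬freeze_account true, so F(¬freeze_account) is not derivable.

No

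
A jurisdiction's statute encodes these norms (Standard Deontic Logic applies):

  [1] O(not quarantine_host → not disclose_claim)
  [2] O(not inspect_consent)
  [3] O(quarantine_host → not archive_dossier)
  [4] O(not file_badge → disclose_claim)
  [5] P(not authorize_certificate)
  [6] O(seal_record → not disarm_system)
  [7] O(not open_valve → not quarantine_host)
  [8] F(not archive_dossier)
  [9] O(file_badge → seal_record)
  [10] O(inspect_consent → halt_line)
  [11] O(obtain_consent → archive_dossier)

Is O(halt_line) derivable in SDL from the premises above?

Premise 10 is O(inspect_consent → halt_line), but O(inspect_consent) is not derivable from the premises, so it does not yield O(halt_line).
No other premise forces O(halt_line). An ideal world satisfying every premise can still have halt_line false, so O(halt_line) is not derivable.

No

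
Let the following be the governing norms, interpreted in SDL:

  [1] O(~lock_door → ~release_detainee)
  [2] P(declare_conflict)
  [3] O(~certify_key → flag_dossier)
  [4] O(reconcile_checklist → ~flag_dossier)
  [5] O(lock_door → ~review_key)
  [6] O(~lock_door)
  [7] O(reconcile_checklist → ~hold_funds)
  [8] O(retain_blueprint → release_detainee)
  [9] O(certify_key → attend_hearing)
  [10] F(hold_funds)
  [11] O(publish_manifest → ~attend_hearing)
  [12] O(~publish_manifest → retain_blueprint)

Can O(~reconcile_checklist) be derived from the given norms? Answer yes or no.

Premise 6 gives O(~lock_door).
Applying K to premise 1 (O(~lock_door → ~release_detainee)) and O(~lock_door) yields O(~release_detainee).
Premise 8 is O(retain_blueprint → release_detainee); contrapositively O(~release_detainee → ~retain_blueprint). Since O(~release_detainee) holds, K gives O(~retain_blueprint).
The contrapositive of premise 12 (O(~publish_manifest → retain_blueprint)) is O(~retain_blueprint → publish_manifest), and O(~retain_blueprint) is already established, so O(publish_manifest).
Premise 11 is O(publish_manifest → ~attend_hearing); since O(publish_manifest), deontic closure gives O(~attend_hearing).
Premise 9 is O(certify_key → attend_hearing); contrapositively O(~attend_hearing → ~certify_key). Since O(~attend_hearing) holds, K gives O(~certify_key).
Premise 3 is O(~certify_key → flag_dossier); since O(~certify_key), deontic closure gives O(flag_dossier).
Premise 4, O(reconcile_checklist → ~flag_dossier), contraposes to O(flag_dossier → ~reconcile_checklist); with O(flag_dossier) we get O(~reconcile_checklist).
Premises 2, 5, 7, 10 do not contribute to this derivation.
So O(~reconcile_checklist) follows.

Yes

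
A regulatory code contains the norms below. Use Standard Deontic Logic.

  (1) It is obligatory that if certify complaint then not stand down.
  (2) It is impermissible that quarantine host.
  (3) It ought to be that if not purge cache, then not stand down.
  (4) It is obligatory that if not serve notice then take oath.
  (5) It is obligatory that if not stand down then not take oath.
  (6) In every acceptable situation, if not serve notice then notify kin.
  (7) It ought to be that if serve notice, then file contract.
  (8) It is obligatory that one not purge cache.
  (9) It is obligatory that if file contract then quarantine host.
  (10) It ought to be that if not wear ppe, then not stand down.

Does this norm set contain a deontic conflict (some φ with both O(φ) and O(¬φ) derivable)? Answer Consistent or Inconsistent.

Premise 8 gives O(¬purge_cache).
Applying K to premise 3 (O(¬purge_cache → ¬stand_down)) and O(¬purge_cache) yields O(¬stand_down).
Applying K to premise 5 (O(¬stand_down → ¬take_oath)) and O(¬stand_down) yields O(¬take_oath).
Premise 4 is O(¬serve_notice → take_oath); contrapositively O(¬take_oath → serve_notice). Since O(¬take_oath) holds, K gives O(serve_notice).
From O(serve_notice) and premise 7, O(serve_notice → file_contract), we obtain O(file_contract).
With premise 9, O(file_contract → quarantine_host), the K-axiom yields O(quarantine_host).
However, F(quarantine_host) at premise 2 amounts to O(¬quarantine_host).
We now have both O(quarantine_host) and O(¬quarantine_host) — quarantine_host is simultaneously obligatory and forbidden, violating the D-axiom.

Inconsistent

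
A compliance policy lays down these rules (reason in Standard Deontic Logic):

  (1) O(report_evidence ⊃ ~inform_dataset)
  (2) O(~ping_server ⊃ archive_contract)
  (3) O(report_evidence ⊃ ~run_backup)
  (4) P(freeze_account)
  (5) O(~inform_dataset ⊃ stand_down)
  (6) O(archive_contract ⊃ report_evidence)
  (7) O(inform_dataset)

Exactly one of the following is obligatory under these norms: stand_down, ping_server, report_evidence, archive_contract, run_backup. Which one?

ping_server

Premise 7 states O(inform_dataset) outright.
The contrapositive of premise 1 (O(report_evidence ⊃ ~inform_dataset)) is O(inform_dataset ⊃ ~report_evidence), and O(inform_dataset) is already established, so O(~report_evidence).
Premise 6 is O(archive_contract ⊃ report_evidence); contrapositively O(~report_evidence ⊃ ~archive_contract). Since O(~report_evidence) holds, K gives O(~archive_contract).
Premise 2 is O(~ping_server ⊃ archive_contract); contrapositively O(~archive_contract ⊃ ping_server). Since O(~archive_contract) holds, K gives O(ping_server).
So O(ping_server) holds — ping_server is obligatory. None of the other listed options is made obligatory by any chain of premises.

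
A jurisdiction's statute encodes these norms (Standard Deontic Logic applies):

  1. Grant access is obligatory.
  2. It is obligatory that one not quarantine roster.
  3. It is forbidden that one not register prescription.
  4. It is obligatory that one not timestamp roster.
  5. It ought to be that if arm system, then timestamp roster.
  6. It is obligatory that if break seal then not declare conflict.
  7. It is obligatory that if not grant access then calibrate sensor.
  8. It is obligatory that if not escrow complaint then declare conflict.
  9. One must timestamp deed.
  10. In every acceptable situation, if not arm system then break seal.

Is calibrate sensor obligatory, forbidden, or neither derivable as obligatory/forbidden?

Neither

Premise 7 is O(¬grant_access → calibrate_sensor), but O(¬grant_access) is not derivable from the premises, so it does not yield O(calibrate_sensor).
No premise or chain of K-axiom applications forces O(calibrate_sensor), and none forces O(¬calibrate_sensor). So calibrate_sensor is neither obligatory nor forbidden under these norms.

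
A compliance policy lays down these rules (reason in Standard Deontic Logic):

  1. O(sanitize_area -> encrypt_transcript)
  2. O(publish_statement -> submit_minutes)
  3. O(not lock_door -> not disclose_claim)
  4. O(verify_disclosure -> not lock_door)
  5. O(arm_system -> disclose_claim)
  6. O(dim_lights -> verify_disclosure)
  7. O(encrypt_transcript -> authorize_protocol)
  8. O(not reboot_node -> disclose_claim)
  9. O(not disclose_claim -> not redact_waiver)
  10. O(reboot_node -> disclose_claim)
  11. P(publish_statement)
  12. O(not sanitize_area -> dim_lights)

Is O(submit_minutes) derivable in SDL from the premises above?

No

Premise 2 is O(publish_statement -> submit_minutes), but O(publish_statement) is not derivable from the premises (the permission P(publish_statement) asserts only not O(not publish_statement), not O(publish_statement)), so it does not yield O(submit_minutes).
No other premise forces O(submit_minutes). An ideal world satisfying every premise can still have submit_minutes false, so O(submit_minutes) is not derivable.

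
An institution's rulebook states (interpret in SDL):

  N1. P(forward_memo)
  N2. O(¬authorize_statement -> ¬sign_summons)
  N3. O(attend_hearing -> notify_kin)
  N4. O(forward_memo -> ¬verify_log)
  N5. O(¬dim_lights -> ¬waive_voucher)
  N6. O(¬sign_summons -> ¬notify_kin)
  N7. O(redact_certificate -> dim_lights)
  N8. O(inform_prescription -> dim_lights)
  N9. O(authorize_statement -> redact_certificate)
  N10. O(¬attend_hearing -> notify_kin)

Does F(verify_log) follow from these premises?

Premise 4 is O(forward_memo -> ¬verify_log), but O(forward_memo) is not derivable from the premises (the permission P(forward_memo) asserts only ¬O(¬forward_memo), not O(forward_memo)), so it does not yield O(¬verify_log).
No other premise forces O(¬verify_log). An ideal world satisfying every premise can still have verify_log true, so F(verify_log) is not derivable.

No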